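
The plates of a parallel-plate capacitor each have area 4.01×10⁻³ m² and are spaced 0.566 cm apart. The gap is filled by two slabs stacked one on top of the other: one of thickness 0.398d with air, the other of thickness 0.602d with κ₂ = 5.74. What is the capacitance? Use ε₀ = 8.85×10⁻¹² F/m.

Stacked slabs ⇒ two capacitors in series, each with the full plate area.
C₁ = κ₁ε₀A/d₁ = 1.00 × 8.85×10⁻¹² × 4.01×10⁻³ / 2.25×10⁻³ = 1.58×10⁻¹¹ F.
C₂ = κ₂ε₀A/d₂ = 5.74 × 8.85×10⁻¹² × 4.01×10⁻³ / 3.41×10⁻³ = 5.98×10⁻¹¹ F.
C = (1/C₁ + 1/C₂)⁻¹ = 1.25×10⁻¹¹ F.

12.5 pF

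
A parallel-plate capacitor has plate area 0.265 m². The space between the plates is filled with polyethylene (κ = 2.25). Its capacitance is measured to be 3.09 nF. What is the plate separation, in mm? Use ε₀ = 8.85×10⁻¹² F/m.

d ≈ 1.71 mm

d = κε₀A/C = 2.25 × 8.85×10⁻¹² × 0.265 / 3.09×10⁻⁹ = 1.71×10⁻³ m.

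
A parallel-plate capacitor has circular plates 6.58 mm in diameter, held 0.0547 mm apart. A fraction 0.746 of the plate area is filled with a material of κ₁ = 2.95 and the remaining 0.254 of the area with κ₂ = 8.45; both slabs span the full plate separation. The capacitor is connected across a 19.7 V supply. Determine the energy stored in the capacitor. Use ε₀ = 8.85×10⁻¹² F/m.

A = π(6.58/2 mm)² = 3.40×10⁻⁵ m².
Side-by-side slabs ⇒ two capacitors in parallel, each spanning the full gap.
C₁ = κ₁ε₀A₁/d = 2.95 × 8.85×10⁻¹² × 2.54×10⁻⁵ / 5.47×10⁻⁵ = 1.21×10⁻¹¹ F.
C₂ = κ₂ε₀A₂/d = 8.45 × 8.85×10⁻¹² × 8.64×10⁻⁶ / 5.47×10⁻⁵ = 1.18×10⁻¹¹ F.
C = C₁ + C₂ = 2.39×10⁻¹¹ F.
U = ½CV² = ½ × 2.39×10⁻¹¹ × (19.7)² = 4.64×10⁻⁹ J.

4.64 nJ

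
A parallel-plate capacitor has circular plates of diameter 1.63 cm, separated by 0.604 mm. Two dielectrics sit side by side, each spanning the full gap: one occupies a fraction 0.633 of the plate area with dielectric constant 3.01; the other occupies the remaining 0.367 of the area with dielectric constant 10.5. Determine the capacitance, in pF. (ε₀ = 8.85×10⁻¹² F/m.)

17.6 pF

A = π(1.63/2 cm)² = 2.09×10⁻⁴ m².
Side-by-side slabs ⇒ two capacitors in parallel, each spanning the full gap.
C₁ = κ₁ε₀A₁/d = 3.01 × 8.85×10⁻¹² × 1.32×10⁻⁴ / 6.04×10⁻⁴ = 5.83×10⁻¹² F.
C₂ = κ₂ε₀A₂/d = 10.5 × 8.85×10⁻¹² × 7.66×10⁻⁵ / 6.04×10⁻⁴ = 1.18×10⁻¹¹ F.
C = C₁ + C₂ = 1.76×10⁻¹¹ F.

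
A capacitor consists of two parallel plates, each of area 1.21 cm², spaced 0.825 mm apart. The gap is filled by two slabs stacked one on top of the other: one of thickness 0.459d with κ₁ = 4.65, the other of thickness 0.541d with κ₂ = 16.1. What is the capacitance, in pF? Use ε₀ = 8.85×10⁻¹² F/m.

A = 1.21 cm² = 1.21×10⁻⁴ m².
Stacked slabs ⇒ two capacitors in series, each with the full plate area.
C₁ = κ₁ε₀A/d₁ = 4.65 × 8.85×10⁻¹² × 1.21×10⁻⁴ / 3.79×10⁻⁴ = 1.31×10⁻¹¹ F.
C₂ = κ₂ε₀A/d₂ = 16.1 × 8.85×10⁻¹² × 1.21×10⁻⁴ / 4.46×10⁻⁴ = 3.86×10⁻¹¹ F.
C = (1/C₁ + 1/C₂)⁻¹ = 9.81×10⁻¹² F.

C ≈ 9.81 pF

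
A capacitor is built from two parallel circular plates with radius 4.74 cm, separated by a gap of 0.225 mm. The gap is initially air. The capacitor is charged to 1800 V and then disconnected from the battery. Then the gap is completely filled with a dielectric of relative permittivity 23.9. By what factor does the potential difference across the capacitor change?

V₂/V₁ ≈ 0.0418

Isolated ⇒ Q is held fixed.
C₂ = 23.9 C₁ and V = Q/C, so V₂/V₁ = C₁/C₂ = 0.0418.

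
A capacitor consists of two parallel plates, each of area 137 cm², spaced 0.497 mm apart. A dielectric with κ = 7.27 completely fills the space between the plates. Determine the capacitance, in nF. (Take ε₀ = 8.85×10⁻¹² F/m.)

A = 137 cm² = 1.37×10⁻² m².
C = κε₀A/d = 7.27 × 8.85×10⁻¹² × 1.37×10⁻² / 4.97×10⁻⁴ = 1.77×10⁻⁹ F.

C ≈ 1.77 nF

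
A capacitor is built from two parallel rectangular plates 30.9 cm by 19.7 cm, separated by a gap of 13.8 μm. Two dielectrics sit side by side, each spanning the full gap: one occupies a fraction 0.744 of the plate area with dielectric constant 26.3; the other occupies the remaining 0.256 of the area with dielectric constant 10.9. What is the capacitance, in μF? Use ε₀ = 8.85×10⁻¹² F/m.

A = 30.9 × 19.7 cm² = 6.09×10⁻² m².
Side-by-side slabs ⇒ two capacitors in parallel, each spanning the full gap.
C₁ = κ₁ε₀A₁/d = 26.3 × 8.85×10⁻¹² × 4.53×10⁻² / 1.38×10⁻⁵ = 7.64×10⁻⁷ F.
C₂ = κ₂ε₀A₂/d = 10.9 × 8.85×10⁻¹² × 1.56×10⁻² / 1.38×10⁻⁵ = 1.09×10⁻⁷ F.
C = C₁ + C₂ = 8.73×10⁻⁷ F.

C ≈ 0.873 μF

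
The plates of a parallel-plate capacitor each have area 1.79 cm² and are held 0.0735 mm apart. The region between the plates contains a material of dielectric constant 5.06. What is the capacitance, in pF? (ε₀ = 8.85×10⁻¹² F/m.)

C ≈ 109 pF

A = 1.79 cm² = 1.79×10⁻⁴ m².
C = κε₀A/d = 5.06 × 8.85×10⁻¹² × 1.79×10⁻⁴ / 7.35×10⁻⁵ = 1.09×10⁻¹⁰ F.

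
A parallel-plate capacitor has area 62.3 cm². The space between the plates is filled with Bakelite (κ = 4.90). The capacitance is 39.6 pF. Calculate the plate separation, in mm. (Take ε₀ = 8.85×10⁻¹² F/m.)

6.82 mm

A = 62.3 cm² = 6.23×10⁻³ m².
d = κε₀A/C = 4.90 × 8.85×10⁻¹² × 6.23×10⁻³ / 3.96×10⁻¹¹ = 6.82×10⁻³ m.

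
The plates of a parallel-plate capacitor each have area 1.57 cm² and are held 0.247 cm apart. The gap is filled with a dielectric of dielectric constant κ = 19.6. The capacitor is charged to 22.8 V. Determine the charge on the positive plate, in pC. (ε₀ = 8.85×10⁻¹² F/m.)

Q ≈ 251 pC

A = 1.57 cm² = 1.57×10⁻⁴ m².
C = κε₀A/d = 19.6 × 8.85×10⁻¹² × 1.57×10⁻⁴ / 2.47×10⁻³ = 1.10×10⁻¹¹ F.
Q = CV = 1.10×10⁻¹¹ × 22.8 = 2.51×10⁻¹⁰ C.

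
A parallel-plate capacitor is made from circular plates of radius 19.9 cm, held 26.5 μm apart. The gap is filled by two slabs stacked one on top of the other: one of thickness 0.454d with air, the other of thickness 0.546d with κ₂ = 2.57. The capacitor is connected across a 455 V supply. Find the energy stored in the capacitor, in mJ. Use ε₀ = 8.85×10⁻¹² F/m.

A = π(19.9 cm)² = 0.124 m².
Stacked slabs ⇒ two capacitors in series, each with the full plate area.
C₁ = κ₁ε₀A/d₁ = 1.00 × 8.85×10⁻¹² × 0.124 / 1.20×10⁻⁵ = 9.15×10⁻⁸ F.
C₂ = κ₂ε₀A/d₂ = 2.57 × 8.85×10⁻¹² × 0.124 / 1.45×10⁻⁵ = 1.96×10⁻⁷ F.
C = (1/C₁ + 1/C₂)⁻¹ = 6.23×10⁻⁸ F.
U = ½CV² = ½ × 6.23×10⁻⁸ × (455)² = 6.45×10⁻³ J.

U ≈ 6.45 mJ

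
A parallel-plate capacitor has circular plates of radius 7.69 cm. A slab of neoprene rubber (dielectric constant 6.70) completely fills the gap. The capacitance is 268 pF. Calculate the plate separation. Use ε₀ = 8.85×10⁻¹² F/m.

d ≈ 4.11 mm

A = π(7.69 cm)² = 1.86×10⁻² m².
d = κε₀A/C = 6.70 × 8.85×10⁻¹² × 1.86×10⁻² / 2.68×10⁻¹⁰ = 4.11×10⁻³ m.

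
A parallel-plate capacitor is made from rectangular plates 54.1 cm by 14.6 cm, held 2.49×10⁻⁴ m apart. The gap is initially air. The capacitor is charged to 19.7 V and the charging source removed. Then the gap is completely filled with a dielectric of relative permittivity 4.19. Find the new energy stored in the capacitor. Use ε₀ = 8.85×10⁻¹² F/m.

U ≈ 130 nJ

A = 54.1 × 14.6 cm² = 7.90×10⁻² m².
Initially C₁ = ε₀A/d = 8.85×10⁻¹² × 7.90×10⁻² / 2.49×10⁻⁴ = 2.81×10⁻⁹ F.
U₁ = 5.45×10⁻⁷ J.
Isolated ⇒ Q is held fixed. C₂ = 4.19 C₁ and U = Q²/(2C), so U₂/U₁ = C₁/C₂ = 0.239.
U₂ = 0.239 × 5.45×10⁻⁷ = 1.30×10⁻⁷ J.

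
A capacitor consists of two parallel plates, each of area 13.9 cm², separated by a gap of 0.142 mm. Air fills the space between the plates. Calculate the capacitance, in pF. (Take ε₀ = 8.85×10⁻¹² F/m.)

A = 13.9 cm² = 1.39×10⁻³ m².
C = ε₀A/d = 8.85×10⁻¹² × 1.39×10⁻³ / 1.42×10⁻⁴ = 8.66×10⁻¹¹ F.

86.6 pF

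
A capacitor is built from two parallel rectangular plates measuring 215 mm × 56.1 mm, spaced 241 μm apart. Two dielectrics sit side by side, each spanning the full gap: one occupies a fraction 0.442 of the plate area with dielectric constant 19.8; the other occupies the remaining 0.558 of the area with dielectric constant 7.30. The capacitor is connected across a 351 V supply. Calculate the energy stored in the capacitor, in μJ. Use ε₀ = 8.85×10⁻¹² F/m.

U ≈ 350 μJ

A = 215 × 56.1 mm² = 1.21×10⁻² m².
Side-by-side slabs ⇒ two capacitors in parallel, each spanning the full gap.
C₁ = κ₁ε₀A₁/d = 19.8 × 8.85×10⁻¹² × 5.33×10⁻³ / 2.41×10⁻⁴ = 3.88×10⁻⁹ F.
C₂ = κ₂ε₀A₂/d = 7.30 × 8.85×10⁻¹² × 6.73×10⁻³ / 2.41×10⁻⁴ = 1.80×10⁻⁹ F.
C = C₁ + C₂ = 5.68×10⁻⁹ F.
U = ½CV² = ½ × 5.68×10⁻⁹ × (351)² = 3.50×10⁻⁴ J.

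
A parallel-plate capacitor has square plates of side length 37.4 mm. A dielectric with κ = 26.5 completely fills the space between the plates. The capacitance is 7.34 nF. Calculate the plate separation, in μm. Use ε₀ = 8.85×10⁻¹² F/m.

44.7 μm

A = (37.4 mm)² = 1.40×10⁻³ m².
d = κε₀A/C = 26.5 × 8.85×10⁻¹² × 1.40×10⁻³ / 7.34×10⁻⁹ = 4.47×10⁻⁵ m.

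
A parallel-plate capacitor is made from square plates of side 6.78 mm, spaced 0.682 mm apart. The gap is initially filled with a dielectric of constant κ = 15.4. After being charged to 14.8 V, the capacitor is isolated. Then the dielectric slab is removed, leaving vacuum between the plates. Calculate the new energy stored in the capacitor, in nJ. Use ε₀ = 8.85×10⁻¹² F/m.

A = (6.78 mm)² = 4.60×10⁻⁵ m².
Initially C₁ = κε₀A/d = 15.4 × 8.85×10⁻¹² × 4.60×10⁻⁵ / 6.82×10⁻⁴ = 9.19×10⁻¹² F.
U₁ = 1.01×10⁻⁹ J.
Isolated ⇒ Q is held fixed. C₂ = 0.0649 C₁ and U = Q²/(2C), so U₂/U₁ = C₁/C₂ = 15.4.
U₂ = 15.4 × 1.01×10⁻⁹ = 1.55×10⁻⁸ J.

U ≈ 15.5 nJ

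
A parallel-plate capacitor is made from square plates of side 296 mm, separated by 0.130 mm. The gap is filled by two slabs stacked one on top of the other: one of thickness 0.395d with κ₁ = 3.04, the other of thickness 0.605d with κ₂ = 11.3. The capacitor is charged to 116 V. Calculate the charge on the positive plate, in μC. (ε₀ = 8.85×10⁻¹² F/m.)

Q ≈ 3.77 μC

A = (296 mm)² = 8.76×10⁻² m².
Stacked slabs ⇒ two capacitors in series, each with the full plate area.
C₁ = κ₁ε₀A/d₁ = 3.04 × 8.85×10⁻¹² × 8.76×10⁻² / 5.14×10⁻⁵ = 4.59×10⁻⁸ F.
C₂ = κ₂ε₀A/d₂ = 11.3 × 8.85×10⁻¹² × 8.76×10⁻² / 7.87×10⁻⁵ = 1.11×10⁻⁷ F.
C = (1/C₁ + 1/C₂)⁻¹ = 3.25×10⁻⁸ F.
Q = CV = 3.25×10⁻⁸ × 116 = 3.77×10⁻⁶ C.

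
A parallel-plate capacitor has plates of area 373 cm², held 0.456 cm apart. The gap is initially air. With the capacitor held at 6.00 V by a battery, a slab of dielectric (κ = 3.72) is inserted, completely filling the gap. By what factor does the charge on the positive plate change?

Battery connected ⇒ V is held fixed.
C₂ = 3.72 C₁ and Q = CV, so Q₂/Q₁ = C₂/C₁ = 3.72.

Q₂/Q₁ ≈ 3.72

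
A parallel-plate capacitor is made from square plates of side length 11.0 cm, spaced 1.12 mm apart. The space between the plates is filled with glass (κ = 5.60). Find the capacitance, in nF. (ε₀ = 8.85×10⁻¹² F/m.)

A = (11.0 cm)² = 1.21×10⁻² m².
C = κε₀A/d = 5.60 × 8.85×10⁻¹² × 1.21×10⁻² / 1.12×10⁻³ = 5.35×10⁻¹⁰ F.

0.535 nF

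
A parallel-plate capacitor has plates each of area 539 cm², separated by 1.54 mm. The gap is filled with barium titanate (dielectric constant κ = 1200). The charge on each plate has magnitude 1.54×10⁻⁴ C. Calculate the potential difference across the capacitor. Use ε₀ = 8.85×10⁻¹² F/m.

A = 539 cm² = 5.39×10⁻² m².
C = κε₀A/d = 1200 × 8.85×10⁻¹² × 5.39×10⁻² / 1.54×10⁻³ = 3.72×10⁻⁷ F.
V = Q/C = 1.54×10⁻⁴ / 3.72×10⁻⁷ = 4.14×10² V.

414 V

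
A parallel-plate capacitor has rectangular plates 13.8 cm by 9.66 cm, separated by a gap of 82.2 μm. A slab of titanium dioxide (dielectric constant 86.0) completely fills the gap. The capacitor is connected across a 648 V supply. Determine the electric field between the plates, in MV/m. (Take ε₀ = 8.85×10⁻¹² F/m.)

E = V/d = 648 / 8.22×10⁻⁵ = 7.88×10⁶ V/m.

7.88 MV/m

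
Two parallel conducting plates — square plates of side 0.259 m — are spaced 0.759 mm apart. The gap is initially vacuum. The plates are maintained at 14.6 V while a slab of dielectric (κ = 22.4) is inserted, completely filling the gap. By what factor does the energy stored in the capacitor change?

Battery connected ⇒ V is held fixed.
C₂ = 22.4 C₁ and U = ½CV², so U₂/U₁ = C₂/C₁ = 22.4.

U₂/U₁ ≈ 22.4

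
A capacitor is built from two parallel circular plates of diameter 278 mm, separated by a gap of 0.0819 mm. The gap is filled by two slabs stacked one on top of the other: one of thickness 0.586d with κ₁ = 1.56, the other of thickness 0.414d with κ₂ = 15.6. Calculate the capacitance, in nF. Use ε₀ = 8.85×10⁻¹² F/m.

16.3 nF

A = π(278/2 mm)² = 6.07×10⁻² m².
Stacked slabs ⇒ two capacitors in series, each with the full plate area.
C₁ = κ₁ε₀A/d₁ = 1.56 × 8.85×10⁻¹² × 6.07×10⁻² / 4.80×10⁻⁵ = 1.75×10⁻⁸ F.
C₂ = κ₂ε₀A/d₂ = 15.6 × 8.85×10⁻¹² × 6.07×10⁻² / 3.39×10⁻⁵ = 2.47×10⁻⁷ F.
C = (1/C₁ + 1/C₂)⁻¹ = 1.63×10⁻⁸ F.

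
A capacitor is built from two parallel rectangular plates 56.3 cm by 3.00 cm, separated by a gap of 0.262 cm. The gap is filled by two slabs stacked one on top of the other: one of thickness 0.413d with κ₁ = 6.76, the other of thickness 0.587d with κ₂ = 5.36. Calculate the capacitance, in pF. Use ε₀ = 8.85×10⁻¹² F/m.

C ≈ 334 pF

A = 56.3 × 3.00 cm² = 1.69×10⁻² m².
Stacked slabs ⇒ two capacitors in series, each with the full plate area.
C₁ = κ₁ε₀A/d₁ = 6.76 × 8.85×10⁻¹² × 1.69×10⁻² / 1.08×10⁻³ = 9.34×10⁻¹⁰ F.
C₂ = κ₂ε₀A/d₂ = 5.36 × 8.85×10⁻¹² × 1.69×10⁻² / 1.54×10⁻³ = 5.21×10⁻¹⁰ F.
C = (1/C₁ + 1/C₂)⁻¹ = 3.34×10⁻¹⁰ F.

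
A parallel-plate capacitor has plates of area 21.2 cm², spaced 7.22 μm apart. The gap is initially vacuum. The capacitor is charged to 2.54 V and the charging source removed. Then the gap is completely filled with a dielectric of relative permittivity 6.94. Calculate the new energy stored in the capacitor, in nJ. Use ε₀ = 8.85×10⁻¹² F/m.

A = 21.2 cm² = 2.12×10⁻³ m².
Initially C₁ = ε₀A/d = 8.85×10⁻¹² × 2.12×10⁻³ / 7.22×10⁻⁶ = 2.60×10⁻⁹ F.
U₁ = 8.38×10⁻⁹ J.
Isolated ⇒ Q is held fixed. C₂ = 6.94 C₁ and U = Q²/(2C), so U₂/U₁ = C₁/C₂ = 0.144.
U₂ = 0.144 × 8.38×10⁻⁹ = 1.21×10⁻⁹ J.

1.21 nJ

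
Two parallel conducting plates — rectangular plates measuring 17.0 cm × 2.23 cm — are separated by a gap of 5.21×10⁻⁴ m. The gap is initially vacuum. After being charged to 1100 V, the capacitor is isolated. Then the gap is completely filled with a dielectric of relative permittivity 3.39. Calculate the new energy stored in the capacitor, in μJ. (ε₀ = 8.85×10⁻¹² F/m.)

A = 17.0 × 2.23 cm² = 3.79×10⁻³ m².
Initially C₁ = ε₀A/d = 8.85×10⁻¹² × 3.79×10⁻³ / 5.21×10⁻⁴ = 6.44×10⁻¹¹ F.
U₁ = 3.90×10⁻⁵ J.
Isolated ⇒ Q is held fixed. C₂ = 3.39 C₁ and U = Q²/(2C), so U₂/U₁ = C₁/C₂ = 0.295.
U₂ = 0.295 × 3.90×10⁻⁵ = 1.15×10⁻⁵ J.

11.5 μJ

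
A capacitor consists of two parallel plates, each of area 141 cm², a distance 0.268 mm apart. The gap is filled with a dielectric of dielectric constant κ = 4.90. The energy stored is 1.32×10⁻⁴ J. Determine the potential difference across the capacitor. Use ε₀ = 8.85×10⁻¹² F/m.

V ≈ 340 V

A = 141 cm² = 1.41×10⁻² m².
C = κε₀A/d = 4.90 × 8.85×10⁻¹² × 1.41×10⁻² / 2.68×10⁻⁴ = 2.28×10⁻⁹ F.
V = √(2U/C) = √(2 × 1.32×10⁻⁴ / 2.28×10⁻⁹) = 3.40×10² V.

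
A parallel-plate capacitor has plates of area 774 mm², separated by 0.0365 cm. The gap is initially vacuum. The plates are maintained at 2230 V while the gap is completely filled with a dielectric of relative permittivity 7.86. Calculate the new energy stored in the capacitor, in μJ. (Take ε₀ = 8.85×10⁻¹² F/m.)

U ≈ 367 μJ

A = 774 mm² = 7.74×10⁻⁴ m².
Initially C₁ = ε₀A/d = 8.85×10⁻¹² × 7.74×10⁻⁴ / 3.65×10⁻⁴ = 1.88×10⁻¹¹ F.
U₁ = 4.67×10⁻⁵ J.
Battery connected ⇒ V is held fixed. C₂ = 7.86 C₁ and U = ½CV², so U₂/U₁ = C₂/C₁ = 7.86.
U₂ = 7.86 × 4.67×10⁻⁵ = 3.67×10⁻⁴ J.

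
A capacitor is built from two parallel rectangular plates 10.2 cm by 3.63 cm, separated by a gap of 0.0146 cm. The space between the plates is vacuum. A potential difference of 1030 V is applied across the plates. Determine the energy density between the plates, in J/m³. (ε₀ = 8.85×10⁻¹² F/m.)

E = V/d = 1030 / 1.46×10⁻⁴ = 7.05×10⁶ V/m.
u = ½ε₀E² = ½ × 8.85×10⁻¹² × (7.05×10⁶)² = 2.20×10² J/m³.

220 J/m³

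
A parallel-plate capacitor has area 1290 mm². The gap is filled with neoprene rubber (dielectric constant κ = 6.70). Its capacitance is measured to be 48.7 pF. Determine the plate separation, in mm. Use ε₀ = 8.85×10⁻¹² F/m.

A = 1290 mm² = 1.29×10⁻³ m².
d = κε₀A/C = 6.70 × 8.85×10⁻¹² × 1.29×10⁻³ / 4.87×10⁻¹¹ = 1.57×10⁻³ m.

d ≈ 1.57 mm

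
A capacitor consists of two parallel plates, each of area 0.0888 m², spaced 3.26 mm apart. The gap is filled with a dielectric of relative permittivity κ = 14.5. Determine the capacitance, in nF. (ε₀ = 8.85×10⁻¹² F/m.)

3.50 nF

C = κε₀A/d = 14.5 × 8.85×10⁻¹² × 8.88×10⁻² / 3.26×10⁻³ = 3.50×10⁻⁹ F.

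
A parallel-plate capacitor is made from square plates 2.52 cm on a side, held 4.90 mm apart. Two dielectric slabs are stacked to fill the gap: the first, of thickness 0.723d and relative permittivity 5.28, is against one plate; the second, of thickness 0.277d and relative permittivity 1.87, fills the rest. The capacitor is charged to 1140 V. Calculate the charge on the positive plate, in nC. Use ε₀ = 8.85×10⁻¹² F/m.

4.59 nC

A = (2.52 cm)² = 6.35×10⁻⁴ m².
Stacked slabs ⇒ two capacitors in series, each with the full plate area.
C₁ = κ₁ε₀A/d₁ = 5.28 × 8.85×10⁻¹² × 6.35×10⁻⁴ / 3.54×10⁻³ = 8.38×10⁻¹² F.
C₂ = κ₂ε₀A/d₂ = 1.87 × 8.85×10⁻¹² × 6.35×10⁻⁴ / 1.36×10⁻³ = 7.74×10⁻¹² F.
C = (1/C₁ + 1/C₂)⁻¹ = 4.02×10⁻¹² F.
Q = CV = 4.02×10⁻¹² × 1140 = 4.59×10⁻⁹ C.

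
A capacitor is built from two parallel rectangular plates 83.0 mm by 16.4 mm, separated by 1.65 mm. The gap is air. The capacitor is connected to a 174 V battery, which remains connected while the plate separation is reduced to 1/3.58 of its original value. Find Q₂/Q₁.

Battery connected ⇒ V is held fixed.
C₂ = 3.58 C₁ and Q = CV, so Q₂/Q₁ = C₂/C₁ = 3.58.

3.58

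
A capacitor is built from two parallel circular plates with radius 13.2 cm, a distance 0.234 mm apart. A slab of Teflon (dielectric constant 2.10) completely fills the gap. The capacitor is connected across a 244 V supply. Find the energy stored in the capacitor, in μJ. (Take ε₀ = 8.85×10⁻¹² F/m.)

U ≈ 129 μJ

A = π(13.2 cm)² = 5.47×10⁻² m².
C = κε₀A/d = 2.10 × 8.85×10⁻¹² × 5.47×10⁻² / 2.34×10⁻⁴ = 4.35×10⁻⁹ F.
U = ½CV² = ½ × 4.35×10⁻⁹ × (244)² = 1.29×10⁻⁴ J.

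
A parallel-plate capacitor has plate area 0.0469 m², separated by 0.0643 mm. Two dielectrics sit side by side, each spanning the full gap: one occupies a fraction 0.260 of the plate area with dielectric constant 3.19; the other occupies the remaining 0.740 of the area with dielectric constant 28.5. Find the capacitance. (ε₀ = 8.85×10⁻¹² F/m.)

C ≈ 141 nF

Side-by-side slabs ⇒ two capacitors in parallel, each spanning the full gap.
C₁ = κ₁ε₀A₁/d = 3.19 × 8.85×10⁻¹² × 1.22×10⁻² / 6.43×10⁻⁵ = 5.35×10⁻⁹ F.
C₂ = κ₂ε₀A₂/d = 28.5 × 8.85×10⁻¹² × 3.47×10⁻² / 6.43×10⁻⁵ = 1.36×10⁻⁷ F.
C = C₁ + C₂ = 1.41×10⁻⁷ F.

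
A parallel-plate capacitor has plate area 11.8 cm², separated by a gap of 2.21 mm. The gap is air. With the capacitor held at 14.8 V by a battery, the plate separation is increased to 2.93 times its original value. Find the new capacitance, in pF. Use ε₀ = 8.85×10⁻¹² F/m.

C ≈ 1.61 pF

A = 11.8 cm² = 1.18×10⁻³ m².
Initially C₁ = ε₀A/d = 8.85×10⁻¹² × 1.18×10⁻³ / 2.21×10⁻³ = 4.73×10⁻¹² F.
C = ε₀A/d scales as 1/d, so C₂/C₁ = d₁/d₂ = 1/2.93 = 0.341.
C₂ = 0.341 × 4.73×10⁻¹² = 1.61×10⁻¹² F.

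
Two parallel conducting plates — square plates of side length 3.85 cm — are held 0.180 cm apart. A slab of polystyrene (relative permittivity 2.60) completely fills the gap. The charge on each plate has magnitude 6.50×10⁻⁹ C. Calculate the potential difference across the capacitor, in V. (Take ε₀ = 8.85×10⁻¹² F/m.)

A = (3.85 cm)² = 1.48×10⁻³ m².
C = κε₀A/d = 2.60 × 8.85×10⁻¹² × 1.48×10⁻³ / 1.80×10⁻³ = 1.89×10⁻¹¹ F.
V = Q/C = 6.50×10⁻⁹ / 1.89×10⁻¹¹ = 3.43×10² V.

V ≈ 343 V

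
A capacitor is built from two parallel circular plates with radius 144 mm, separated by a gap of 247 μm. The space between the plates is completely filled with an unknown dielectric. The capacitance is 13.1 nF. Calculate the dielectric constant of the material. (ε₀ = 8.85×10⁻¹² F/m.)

κ ≈ 5.61

A = π(144 mm)² = 6.51×10⁻² m².
κ = Cd/(ε₀A) = 1.31×10⁻⁸ × 2.47×10⁻⁴ / (8.85×10⁻¹² × 6.51×10⁻²) = 5.61.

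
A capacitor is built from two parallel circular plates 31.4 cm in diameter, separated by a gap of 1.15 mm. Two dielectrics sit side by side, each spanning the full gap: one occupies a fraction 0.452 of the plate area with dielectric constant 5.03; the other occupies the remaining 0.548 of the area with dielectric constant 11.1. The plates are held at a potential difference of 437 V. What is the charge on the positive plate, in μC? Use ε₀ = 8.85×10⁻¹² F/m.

A = π(31.4/2 cm)² = 7.74×10⁻² m².
Side-by-side slabs ⇒ two capacitors in parallel, each spanning the full gap.
C₁ = κ₁ε₀A₁/d = 5.03 × 8.85×10⁻¹² × 3.50×10⁻² / 1.15×10⁻³ = 1.35×10⁻⁹ F.
C₂ = κ₂ε₀A₂/d = 11.1 × 8.85×10⁻¹² × 4.24×10⁻² / 1.15×10⁻³ = 3.62×10⁻⁹ F.
C = C₁ + C₂ = 4.98×10⁻⁹ F.
Q = CV = 4.98×10⁻⁹ × 437 = 2.18×10⁻⁶ C.

2.18 μC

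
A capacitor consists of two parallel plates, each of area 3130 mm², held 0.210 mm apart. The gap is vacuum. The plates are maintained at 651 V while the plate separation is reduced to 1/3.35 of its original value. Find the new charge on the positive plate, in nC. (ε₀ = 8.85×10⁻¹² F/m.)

288 nC

A = 3130 mm² = 3.13×10⁻³ m².
Initially C₁ = ε₀A/d = 8.85×10⁻¹² × 3.13×10⁻³ / 2.10×10⁻⁴ = 1.32×10⁻¹⁰ F.
Q₁ = 8.59×10⁻⁸ C.
Battery connected ⇒ V is held fixed. C₂ = 3.35 C₁ and Q = CV, so Q₂/Q₁ = C₂/C₁ = 3.35.
Q₂ = 3.35 × 8.59×10⁻⁸ = 2.88×10⁻⁷ C.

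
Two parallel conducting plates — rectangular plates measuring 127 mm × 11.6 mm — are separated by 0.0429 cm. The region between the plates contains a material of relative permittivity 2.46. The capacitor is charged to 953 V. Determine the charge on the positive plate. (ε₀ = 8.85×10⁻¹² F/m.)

A = 127 × 11.6 mm² = 1.47×10⁻³ m².
C = κε₀A/d = 2.46 × 8.85×10⁻¹² × 1.47×10⁻³ / 4.29×10⁻⁴ = 7.48×10⁻¹¹ F.
Q = CV = 7.48×10⁻¹¹ × 953 = 7.12×10⁻⁸ C.

Q ≈ 71.2 nC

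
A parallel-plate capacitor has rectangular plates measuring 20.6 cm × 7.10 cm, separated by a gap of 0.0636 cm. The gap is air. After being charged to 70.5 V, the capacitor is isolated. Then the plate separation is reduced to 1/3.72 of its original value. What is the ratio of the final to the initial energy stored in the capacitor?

0.269

Isolated ⇒ Q is held fixed.
C₂ = 3.72 C₁ and U = Q²/(2C), so U₂/U₁ = C₁/C₂ = 0.269.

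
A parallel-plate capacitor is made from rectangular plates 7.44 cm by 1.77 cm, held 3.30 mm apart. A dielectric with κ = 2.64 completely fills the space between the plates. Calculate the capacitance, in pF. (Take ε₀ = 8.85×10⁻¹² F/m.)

A = 7.44 × 1.77 cm² = 1.32×10⁻³ m².
C = κε₀A/d = 2.64 × 8.85×10⁻¹² × 1.32×10⁻³ / 3.30×10⁻³ = 9.32×10⁻¹² F.

9.32 pF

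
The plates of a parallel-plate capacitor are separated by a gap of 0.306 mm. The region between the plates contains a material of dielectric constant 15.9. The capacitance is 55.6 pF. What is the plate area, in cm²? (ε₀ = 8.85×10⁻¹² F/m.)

A ≈ 1.21 cm²

A = Cd/(κε₀) = 5.56×10⁻¹¹ × 3.06×10⁻⁴ / (15.9 × 8.85×10⁻¹²) = 1.21×10⁻⁴ m².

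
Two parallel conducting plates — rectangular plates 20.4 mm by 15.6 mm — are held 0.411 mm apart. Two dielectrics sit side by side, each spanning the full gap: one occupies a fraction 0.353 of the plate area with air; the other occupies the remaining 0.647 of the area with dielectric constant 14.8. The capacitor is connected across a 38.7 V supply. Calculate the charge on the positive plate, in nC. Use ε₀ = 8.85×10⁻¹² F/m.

A = 20.4 × 15.6 mm² = 3.18×10⁻⁴ m².
Side-by-side slabs ⇒ two capacitors in parallel, each spanning the full gap.
C₁ = κ₁ε₀A₁/d = 1.00 × 8.85×10⁻¹² × 1.12×10⁻⁴ / 4.11×10⁻⁴ = 2.42×10⁻¹² F.
C₂ = κ₂ε₀A₂/d = 14.8 × 8.85×10⁻¹² × 2.06×10⁻⁴ / 4.11×10⁻⁴ = 6.56×10⁻¹¹ F.
C = C₁ + C₂ = 6.80×10⁻¹¹ F.
Q = CV = 6.80×10⁻¹¹ × 38.7 = 2.63×10⁻⁹ C.

Q ≈ 2.63 nC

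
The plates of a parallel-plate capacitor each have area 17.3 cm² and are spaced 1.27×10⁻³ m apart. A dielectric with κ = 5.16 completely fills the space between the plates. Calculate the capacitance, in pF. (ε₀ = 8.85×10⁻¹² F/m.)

62.2 pF

A = 17.3 cm² = 1.73×10⁻³ m².
C = κε₀A/d = 5.16 × 8.85×10⁻¹² × 1.73×10⁻³ / 1.27×10⁻³ = 6.22×10⁻¹¹ F.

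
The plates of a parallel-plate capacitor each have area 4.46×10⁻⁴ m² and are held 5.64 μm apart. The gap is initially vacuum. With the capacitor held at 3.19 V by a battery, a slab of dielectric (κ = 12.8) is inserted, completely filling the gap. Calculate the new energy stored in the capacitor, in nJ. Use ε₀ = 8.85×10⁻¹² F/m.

45.6 nJ

Initially C₁ = ε₀A/d = 8.85×10⁻¹² × 4.46×10⁻⁴ / 5.64×10⁻⁶ = 7.00×10⁻¹⁰ F.
U₁ = 3.56×10⁻⁹ J.
Battery connected ⇒ V is held fixed. C₂ = 12.8 C₁ and U = ½CV², so U₂/U₁ = C₂/C₁ = 12.8.
U₂ = 12.8 × 3.56×10⁻⁹ = 4.56×10⁻⁸ J.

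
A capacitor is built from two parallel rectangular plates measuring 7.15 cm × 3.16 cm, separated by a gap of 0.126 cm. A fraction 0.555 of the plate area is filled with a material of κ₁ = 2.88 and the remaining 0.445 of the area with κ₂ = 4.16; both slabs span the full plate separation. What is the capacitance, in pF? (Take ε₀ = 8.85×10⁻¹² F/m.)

C ≈ 54.7 pF

A = 7.15 × 3.16 cm² = 2.26×10⁻³ m².
Side-by-side slabs ⇒ two capacitors in parallel, each spanning the full gap.
C₁ = κ₁ε₀A₁/d = 2.88 × 8.85×10⁻¹² × 1.25×10⁻³ / 1.26×10⁻³ = 2.54×10⁻¹¹ F.
C₂ = κ₂ε₀A₂/d = 4.16 × 8.85×10⁻¹² × 1.01×10⁻³ / 1.26×10⁻³ = 2.94×10⁻¹¹ F.
C = C₁ + C₂ = 5.47×10⁻¹¹ F.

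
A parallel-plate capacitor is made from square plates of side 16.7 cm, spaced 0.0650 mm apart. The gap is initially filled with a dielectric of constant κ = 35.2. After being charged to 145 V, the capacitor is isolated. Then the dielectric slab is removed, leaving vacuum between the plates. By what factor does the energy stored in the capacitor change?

U₂/U₁ ≈ 35.2

Isolated ⇒ Q is held fixed.
C₂ = 0.0284 C₁ and U = Q²/(2C), so U₂/U₁ = C₁/C₂ = 35.2.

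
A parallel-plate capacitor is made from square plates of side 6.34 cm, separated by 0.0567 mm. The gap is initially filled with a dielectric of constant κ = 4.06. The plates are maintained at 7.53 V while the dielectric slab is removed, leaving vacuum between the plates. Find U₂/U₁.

U₂/U₁ ≈ 0.246

Battery connected ⇒ V is held fixed.
C₂ = 0.246 C₁ and U = ½CV², so U₂/U₁ = C₂/C₁ = 0.246.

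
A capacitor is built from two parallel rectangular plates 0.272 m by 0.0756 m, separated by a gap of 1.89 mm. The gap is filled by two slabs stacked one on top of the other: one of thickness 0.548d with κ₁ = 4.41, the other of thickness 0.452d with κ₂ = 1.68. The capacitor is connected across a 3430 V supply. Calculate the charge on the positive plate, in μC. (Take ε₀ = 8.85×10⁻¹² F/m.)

0.840 μC

A = 0.272 × 0.0756 m² = 2.06×10⁻² m².
Stacked slabs ⇒ two capacitors in series, each with the full plate area.
C₁ = κ₁ε₀A/d₁ = 4.41 × 8.85×10⁻¹² × 2.06×10⁻² / 1.04×10⁻³ = 7.75×10⁻¹⁰ F.
C₂ = κ₂ε₀A/d₂ = 1.68 × 8.85×10⁻¹² × 2.06×10⁻² / 8.54×10⁻⁴ = 3.58×10⁻¹⁰ F.
C = (1/C₁ + 1/C₂)⁻¹ = 2.45×10⁻¹⁰ F.
Q = CV = 2.45×10⁻¹⁰ × 3430 = 8.40×10⁻⁷ C.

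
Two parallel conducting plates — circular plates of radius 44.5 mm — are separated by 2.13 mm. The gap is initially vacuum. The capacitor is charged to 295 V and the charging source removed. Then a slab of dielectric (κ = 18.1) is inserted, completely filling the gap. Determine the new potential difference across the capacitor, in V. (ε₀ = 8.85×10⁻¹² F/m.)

V ≈ 16.3 V

A = π(44.5 mm)² = 6.22×10⁻³ m².
Initially C₁ = ε₀A/d = 8.85×10⁻¹² × 6.22×10⁻³ / 2.13×10⁻³ = 2.58×10⁻¹¹ F.
V₁ = 2.95×10² V.
Isolated ⇒ Q is held fixed. C₂ = 18.1 C₁ and V = Q/C, so V₂/V₁ = C₁/C₂ = 0.0552.
V₂ = 0.0552 × 2.95×10² = 16.3 V.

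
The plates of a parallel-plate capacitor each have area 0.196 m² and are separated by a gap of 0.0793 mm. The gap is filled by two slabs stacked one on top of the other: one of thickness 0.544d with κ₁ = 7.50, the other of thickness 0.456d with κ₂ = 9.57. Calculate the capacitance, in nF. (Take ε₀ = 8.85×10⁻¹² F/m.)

C ≈ 182 nF

Stacked slabs ⇒ two capacitors in series, each with the full plate area.
C₁ = κ₁ε₀A/d₁ = 7.50 × 8.85×10⁻¹² × 0.196 / 4.31×10⁻⁵ = 3.02×10⁻⁷ F.
C₂ = κ₂ε₀A/d₂ = 9.57 × 8.85×10⁻¹² × 0.196 / 3.62×10⁻⁵ = 4.59×10⁻⁷ F.
C = (1/C₁ + 1/C₂)⁻¹ = 1.82×10⁻⁷ F.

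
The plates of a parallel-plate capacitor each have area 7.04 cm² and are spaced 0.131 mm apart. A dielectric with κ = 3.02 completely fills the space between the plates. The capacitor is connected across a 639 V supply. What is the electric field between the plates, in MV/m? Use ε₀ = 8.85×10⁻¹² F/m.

E = V/d = 639 / 1.31×10⁻⁴ = 4.88×10⁶ V/m.

E ≈ 4.88 MV/m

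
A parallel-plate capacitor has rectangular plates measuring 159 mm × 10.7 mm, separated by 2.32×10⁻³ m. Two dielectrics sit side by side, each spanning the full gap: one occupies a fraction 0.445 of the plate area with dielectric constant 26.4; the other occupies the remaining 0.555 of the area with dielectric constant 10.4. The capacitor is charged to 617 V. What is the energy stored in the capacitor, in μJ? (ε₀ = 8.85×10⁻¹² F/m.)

U ≈ 21.6 μJ

A = 159 × 10.7 mm² = 1.70×10⁻³ m².
Side-by-side slabs ⇒ two capacitors in parallel, each spanning the full gap.
C₁ = κ₁ε₀A₁/d = 26.4 × 8.85×10⁻¹² × 7.57×10⁻⁴ / 2.32×10⁻³ = 7.62×10⁻¹¹ F.
C₂ = κ₂ε₀A₂/d = 10.4 × 8.85×10⁻¹² × 9.44×10⁻⁴ / 2.32×10⁻³ = 3.75×10⁻¹¹ F.
C = C₁ + C₂ = 1.14×10⁻¹⁰ F.
U = ½CV² = ½ × 1.14×10⁻¹⁰ × (617)² = 2.16×10⁻⁵ J.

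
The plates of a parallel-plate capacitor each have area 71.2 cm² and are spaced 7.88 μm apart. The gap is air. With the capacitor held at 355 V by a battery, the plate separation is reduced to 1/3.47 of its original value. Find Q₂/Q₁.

3.47

Battery connected ⇒ V is held fixed.
C₂ = 3.47 C₁ and Q = CV, so Q₂/Q₁ = C₂/C₁ = 3.47.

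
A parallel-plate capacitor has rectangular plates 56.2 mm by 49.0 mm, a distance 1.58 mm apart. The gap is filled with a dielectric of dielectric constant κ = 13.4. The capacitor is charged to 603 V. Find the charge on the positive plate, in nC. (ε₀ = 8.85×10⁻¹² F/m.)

A = 56.2 × 49.0 mm² = 2.75×10⁻³ m².
C = κε₀A/d = 13.4 × 8.85×10⁻¹² × 2.75×10⁻³ / 1.58×10⁻³ = 2.07×10⁻¹⁰ F.
Q = CV = 2.07×10⁻¹⁰ × 603 = 1.25×10⁻⁷ C.

Q ≈ 125 nC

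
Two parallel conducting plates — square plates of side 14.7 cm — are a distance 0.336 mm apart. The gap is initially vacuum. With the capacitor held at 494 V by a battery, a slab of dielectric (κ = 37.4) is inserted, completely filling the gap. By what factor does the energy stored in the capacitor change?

U₂/U₁ ≈ 37.4

Battery connected ⇒ V is held fixed.
C₂ = 37.4 C₁ and U = ½CV², so U₂/U₁ = C₂/C₁ = 37.4.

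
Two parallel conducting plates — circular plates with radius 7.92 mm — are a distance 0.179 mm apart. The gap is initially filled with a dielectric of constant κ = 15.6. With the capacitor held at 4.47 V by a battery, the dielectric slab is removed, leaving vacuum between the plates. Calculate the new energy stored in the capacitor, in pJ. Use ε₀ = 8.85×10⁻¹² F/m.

97.3 pJ

A = π(7.92 mm)² = 1.97×10⁻⁴ m².
Initially C₁ = κε₀A/d = 15.6 × 8.85×10⁻¹² × 1.97×10⁻⁴ / 1.79×10⁻⁴ = 1.52×10⁻¹⁰ F.
U₁ = 1.52×10⁻⁹ J.
Battery connected ⇒ V is held fixed. C₂ = 0.0641 C₁ and U = ½CV², so U₂/U₁ = C₂/C₁ = 0.0641.
U₂ = 0.0641 × 1.52×10⁻⁹ = 9.73×10⁻¹¹ J.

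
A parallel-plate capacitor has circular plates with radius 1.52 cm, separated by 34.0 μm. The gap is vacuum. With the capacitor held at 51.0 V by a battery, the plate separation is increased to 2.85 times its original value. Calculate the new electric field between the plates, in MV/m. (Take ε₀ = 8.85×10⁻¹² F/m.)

0.526 MV/m

A = π(1.52 cm)² = 7.26×10⁻⁴ m².
Initially C₁ = ε₀A/d = 8.85×10⁻¹² × 7.26×10⁻⁴ / 3.40×10⁻⁵ = 1.89×10⁻¹⁰ F.
E₁ = 1.50×10⁶ V/m.
Battery connected ⇒ V is held fixed. E = V/d, so E₂/E₁ = d₁/d₂ = 0.351.
E₂ = 0.351 × 1.50×10⁶ = 5.26×10⁵ V/m.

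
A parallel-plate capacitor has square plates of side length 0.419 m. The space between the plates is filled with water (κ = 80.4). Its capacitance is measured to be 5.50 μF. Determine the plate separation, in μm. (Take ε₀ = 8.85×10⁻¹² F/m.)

A = (0.419 m)² = 0.176 m².
d = κε₀A/C = 80.4 × 8.85×10⁻¹² × 0.176 / 5.50×10⁻⁶ = 2.27×10⁻⁵ m.

d ≈ 22.7 μm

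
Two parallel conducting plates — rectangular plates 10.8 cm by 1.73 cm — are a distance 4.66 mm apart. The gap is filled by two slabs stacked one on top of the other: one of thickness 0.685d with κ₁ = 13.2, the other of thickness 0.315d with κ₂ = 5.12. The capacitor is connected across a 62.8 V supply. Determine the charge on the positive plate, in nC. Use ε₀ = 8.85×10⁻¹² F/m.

A = 10.8 × 1.73 cm² = 1.87×10⁻³ m².
Stacked slabs ⇒ two capacitors in series, each with the full plate area.
C₁ = κ₁ε₀A/d₁ = 13.2 × 8.85×10⁻¹² × 1.87×10⁻³ / 3.19×10⁻³ = 6.84×10⁻¹¹ F.
C₂ = κ₂ε₀A/d₂ = 5.12 × 8.85×10⁻¹² × 1.87×10⁻³ / 1.47×10⁻³ = 5.77×10⁻¹¹ F.
C = (1/C₁ + 1/C₂)⁻¹ = 3.13×10⁻¹¹ F.
Q = CV = 3.13×10⁻¹¹ × 62.8 = 1.96×10⁻⁹ C.

1.96 nC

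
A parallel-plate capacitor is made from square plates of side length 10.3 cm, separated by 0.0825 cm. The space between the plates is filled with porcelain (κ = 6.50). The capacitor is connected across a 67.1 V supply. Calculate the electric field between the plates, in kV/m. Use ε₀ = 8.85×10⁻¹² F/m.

E = V/d = 67.1 / 8.25×10⁻⁴ = 8.13×10⁴ V/m.

81.3 kV/m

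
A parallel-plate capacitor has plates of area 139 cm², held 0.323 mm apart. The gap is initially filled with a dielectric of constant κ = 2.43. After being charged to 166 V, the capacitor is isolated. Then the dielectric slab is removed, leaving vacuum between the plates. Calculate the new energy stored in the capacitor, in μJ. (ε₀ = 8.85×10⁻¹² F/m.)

A = 139 cm² = 1.39×10⁻² m².
Initially C₁ = κε₀A/d = 2.43 × 8.85×10⁻¹² × 1.39×10⁻² / 3.23×10⁻⁴ = 9.25×10⁻¹⁰ F.
U₁ = 1.28×10⁻⁵ J.
Isolated ⇒ Q is held fixed. C₂ = 0.412 C₁ and U = Q²/(2C), so U₂/U₁ = C₁/C₂ = 2.43.
U₂ = 2.43 × 1.28×10⁻⁵ = 3.10×10⁻⁵ J.

U ≈ 31.0 μJ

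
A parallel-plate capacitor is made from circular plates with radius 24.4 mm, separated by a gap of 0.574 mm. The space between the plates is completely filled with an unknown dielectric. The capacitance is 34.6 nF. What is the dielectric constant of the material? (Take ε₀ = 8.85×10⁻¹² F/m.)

A = π(24.4 mm)² = 1.87×10⁻³ m².
κ = Cd/(ε₀A) = 3.46×10⁻⁸ × 5.74×10⁻⁴ / (8.85×10⁻¹² × 1.87×10⁻³) = 1200.

κ ≈ 1200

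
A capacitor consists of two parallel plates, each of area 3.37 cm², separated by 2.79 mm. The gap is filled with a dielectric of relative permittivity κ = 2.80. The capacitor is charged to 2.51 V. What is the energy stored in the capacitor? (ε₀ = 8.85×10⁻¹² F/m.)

9.43 pJ

A = 3.37 cm² = 3.37×10⁻⁴ m².
C = κε₀A/d = 2.80 × 8.85×10⁻¹² × 3.37×10⁻⁴ / 2.79×10⁻³ = 2.99×10⁻¹² F.
U = ½CV² = ½ × 2.99×10⁻¹² × (2.51)² = 9.43×10⁻¹² J.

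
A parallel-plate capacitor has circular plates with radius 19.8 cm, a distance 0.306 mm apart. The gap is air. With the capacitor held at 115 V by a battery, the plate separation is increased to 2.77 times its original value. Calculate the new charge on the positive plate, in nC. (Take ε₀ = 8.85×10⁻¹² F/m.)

A = π(19.8 cm)² = 0.123 m².
Initially C₁ = ε₀A/d = 8.85×10⁻¹² × 0.123 / 3.06×10⁻⁴ = 3.56×10⁻⁹ F.
Q₁ = 4.10×10⁻⁷ C.
Battery connected ⇒ V is held fixed. C₂ = 0.361 C₁ and Q = CV, so Q₂/Q₁ = C₂/C₁ = 0.361.
Q₂ = 0.361 × 4.10×10⁻⁷ = 1.48×10⁻⁷ C.

Q ≈ 148 nC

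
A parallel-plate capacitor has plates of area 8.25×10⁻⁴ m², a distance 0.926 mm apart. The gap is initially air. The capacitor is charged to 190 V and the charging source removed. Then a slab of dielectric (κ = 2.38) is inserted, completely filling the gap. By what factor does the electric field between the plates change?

E₂/E₁ ≈ 0.420

Isolated ⇒ Q is held fixed.
V₂ = Q/C₂ = V₁/2.38; E = V/d, so E₂/E₁ = (V₂/V₁)(d₁/d₂) = 0.420.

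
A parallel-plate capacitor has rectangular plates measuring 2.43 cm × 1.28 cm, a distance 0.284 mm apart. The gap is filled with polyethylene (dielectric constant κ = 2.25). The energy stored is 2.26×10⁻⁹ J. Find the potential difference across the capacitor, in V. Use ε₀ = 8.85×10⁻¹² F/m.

14.4 V

A = 2.43 × 1.28 cm² = 3.11×10⁻⁴ m².
C = κε₀A/d = 2.25 × 8.85×10⁻¹² × 3.11×10⁻⁴ / 2.84×10⁻⁴ = 2.18×10⁻¹¹ F.
V = √(2U/C) = √(2 × 2.26×10⁻⁹ / 2.18×10⁻¹¹) = 14.4 V.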